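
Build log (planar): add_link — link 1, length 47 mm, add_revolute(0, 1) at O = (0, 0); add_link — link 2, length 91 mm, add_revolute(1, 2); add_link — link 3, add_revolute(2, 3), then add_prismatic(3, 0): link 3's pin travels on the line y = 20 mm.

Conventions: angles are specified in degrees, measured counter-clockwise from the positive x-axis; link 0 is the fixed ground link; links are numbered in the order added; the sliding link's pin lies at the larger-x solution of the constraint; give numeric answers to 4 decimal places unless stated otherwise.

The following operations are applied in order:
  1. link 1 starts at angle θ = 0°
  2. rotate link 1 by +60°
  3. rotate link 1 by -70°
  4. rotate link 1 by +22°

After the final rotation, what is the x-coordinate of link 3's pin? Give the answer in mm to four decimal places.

geometry: r = 47 mm, L = 91 mm, e = 20 mm; θ starts at 0°
rotate link 1 by +60°: θ ← 0° +60° = 60°
rotate link 1 by -70°: θ ← 60° -70° = -10°
rotate link 1 by +22°: θ ← -10° +22° = 12°
crank pin P = (r cos θ, r sin θ) = (45.972937, 9.771849)
h = r sin θ − e = 9.771849 − 20 = -10.228151
x = r cos θ + √(L² − h²) = 45.972937 + 90.423365 = 136.396302

136.3963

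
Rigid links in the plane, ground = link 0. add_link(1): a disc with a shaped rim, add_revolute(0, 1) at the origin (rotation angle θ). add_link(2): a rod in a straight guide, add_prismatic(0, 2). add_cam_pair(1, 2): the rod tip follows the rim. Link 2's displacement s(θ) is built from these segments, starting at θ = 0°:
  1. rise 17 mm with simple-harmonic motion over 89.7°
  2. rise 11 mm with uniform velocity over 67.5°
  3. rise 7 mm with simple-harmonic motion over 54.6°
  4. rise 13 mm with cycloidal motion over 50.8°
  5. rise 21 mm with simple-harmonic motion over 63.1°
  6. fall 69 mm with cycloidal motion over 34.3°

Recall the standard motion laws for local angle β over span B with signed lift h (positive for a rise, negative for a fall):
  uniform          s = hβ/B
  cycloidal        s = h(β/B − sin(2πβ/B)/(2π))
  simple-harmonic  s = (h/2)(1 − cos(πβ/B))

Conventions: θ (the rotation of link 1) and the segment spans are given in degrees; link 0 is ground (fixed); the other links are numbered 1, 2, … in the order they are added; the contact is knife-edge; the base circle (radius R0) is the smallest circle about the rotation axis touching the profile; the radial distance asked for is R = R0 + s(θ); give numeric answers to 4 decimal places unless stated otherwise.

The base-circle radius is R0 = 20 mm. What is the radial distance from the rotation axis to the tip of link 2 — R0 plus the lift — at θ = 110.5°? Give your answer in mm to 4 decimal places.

segment 1 (0° to 89.7°, simple-harmonic, h = 17) is passed completely: s = 0.0000 + (17) = 17.0000
θ = 110.5° falls in segment 2 (89.7° to 157.2°, uniform, h = 11): β = 110.5 − 89.7 = 20.8°, B = 67.5°; Δs = 11·20.8/67.5 = 3.3896; s = 17.0000 + 3.3896 = 20.3896
R = R0 + s = 20 + 20.3896 = 40.3896

40.3896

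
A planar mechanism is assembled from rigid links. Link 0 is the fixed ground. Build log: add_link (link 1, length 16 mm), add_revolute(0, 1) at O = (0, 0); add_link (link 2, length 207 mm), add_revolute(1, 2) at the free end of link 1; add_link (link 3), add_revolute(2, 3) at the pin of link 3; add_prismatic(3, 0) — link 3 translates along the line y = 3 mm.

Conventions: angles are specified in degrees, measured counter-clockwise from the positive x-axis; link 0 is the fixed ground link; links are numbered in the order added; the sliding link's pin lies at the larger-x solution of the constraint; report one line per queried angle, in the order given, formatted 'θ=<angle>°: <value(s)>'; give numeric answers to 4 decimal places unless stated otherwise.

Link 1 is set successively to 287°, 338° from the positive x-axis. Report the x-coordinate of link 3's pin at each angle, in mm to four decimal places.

geometry: r = 16 mm, L = 207 mm, e = 3 mm
θ=287°: crank pin P = (r cos θ, r sin θ) = (4.677947, -15.300876)
θ=287°: h = r sin θ − e = -15.300876 − 3 = -18.300876
θ=287°: x = r cos θ + √(L² − h²) = 4.677947 + 206.189422 = 210.867370
θ=338°: crank pin P = (r cos θ, r sin θ) = (14.834942, -5.993705)
θ=338°: h = r sin θ − e = -5.993705 − 3 = -8.993705
θ=338°: x = r cos θ + √(L² − h²) = 14.834942 + 206.804529 = 221.639471

θ=287°: 210.8674
θ=338°: 221.6395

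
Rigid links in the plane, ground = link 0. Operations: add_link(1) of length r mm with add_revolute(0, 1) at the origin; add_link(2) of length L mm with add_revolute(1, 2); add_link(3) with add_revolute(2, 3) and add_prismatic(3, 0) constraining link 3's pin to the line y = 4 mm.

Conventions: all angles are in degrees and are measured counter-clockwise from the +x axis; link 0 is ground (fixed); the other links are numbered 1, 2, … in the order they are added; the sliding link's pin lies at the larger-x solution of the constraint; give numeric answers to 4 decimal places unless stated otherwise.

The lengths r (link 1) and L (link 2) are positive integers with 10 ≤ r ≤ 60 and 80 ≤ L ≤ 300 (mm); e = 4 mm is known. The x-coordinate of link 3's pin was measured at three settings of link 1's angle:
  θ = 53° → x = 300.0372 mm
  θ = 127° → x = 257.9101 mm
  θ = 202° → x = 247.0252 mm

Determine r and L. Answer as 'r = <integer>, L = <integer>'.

constraint per measurement: (x − r cos θ)² + (r sin θ − e)² = L²
subtracting the θ₁ and θ₂ equations cancels the r² and L² terms:
r = (x₁² − x₂²) / (2[(x₁cos θ₁ + e sin θ₁) − (x₂cos θ₂ + e sin θ₂)]) = 35.0000 → r = 35
L² = (x₁ − r cos θ₁)² + (r sin θ₁ − e)² = 78400.0208 → L = 280.0000 → L = 280
check at θ₃=202°: x = 247.0252 (printed 247.0252) ✓

r = 35, L = 280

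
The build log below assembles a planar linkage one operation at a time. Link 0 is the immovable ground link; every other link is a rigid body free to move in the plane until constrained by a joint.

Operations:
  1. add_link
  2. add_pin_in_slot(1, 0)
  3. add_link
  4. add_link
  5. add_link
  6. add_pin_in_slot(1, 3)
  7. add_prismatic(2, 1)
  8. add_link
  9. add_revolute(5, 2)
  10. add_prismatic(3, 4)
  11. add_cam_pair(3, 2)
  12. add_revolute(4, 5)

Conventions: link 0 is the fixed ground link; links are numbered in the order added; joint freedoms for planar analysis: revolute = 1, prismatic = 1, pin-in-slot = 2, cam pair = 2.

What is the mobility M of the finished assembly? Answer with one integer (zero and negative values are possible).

ground; <1,0,0>
#1 <2,0,0>
PS:1↔0 J2 <2,0,1>
#2 <3,0,1>
#3 <4,0,1>
#4 <5,0,1>
PS:1↔3 J2 <5,0,2>
P:2↔1 J1 <5,1,2>
#5 <6,1,2>
R:5↔2 J1 <6,2,2>
P:3↔4 J1 <6,3,2>
C:3↔2 J2 <6,3,3>
R:4↔5 J1 <6,4,3>
3×5 − 2×4 − 1×3 = 4

M = 4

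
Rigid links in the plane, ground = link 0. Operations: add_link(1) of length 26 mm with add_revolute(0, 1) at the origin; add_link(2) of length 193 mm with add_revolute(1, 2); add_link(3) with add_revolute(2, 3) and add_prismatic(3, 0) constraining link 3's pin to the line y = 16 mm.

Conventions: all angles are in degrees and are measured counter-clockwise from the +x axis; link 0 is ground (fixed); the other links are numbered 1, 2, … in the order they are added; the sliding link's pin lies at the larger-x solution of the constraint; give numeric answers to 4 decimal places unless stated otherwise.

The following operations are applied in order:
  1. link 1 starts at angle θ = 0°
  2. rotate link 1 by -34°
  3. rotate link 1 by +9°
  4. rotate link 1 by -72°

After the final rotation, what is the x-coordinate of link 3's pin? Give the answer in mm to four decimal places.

geometry: r = 26 mm, L = 193 mm, e = 16 mm; θ starts at 0°
rotate link 1 by -34°: θ ← 0° -34° = -34°
rotate link 1 by +9°: θ ← -34° +9° = -25°
rotate link 1 by -72°: θ ← -25° -72° = -97°
crank pin P = (r cos θ, r sin θ) = (-3.168603, -25.806200)
h = r sin θ − e = -25.806200 − 16 = -41.806200
x = r cos θ + √(L² − h²) = -3.168603 + 188.417732 = 185.249129

185.2491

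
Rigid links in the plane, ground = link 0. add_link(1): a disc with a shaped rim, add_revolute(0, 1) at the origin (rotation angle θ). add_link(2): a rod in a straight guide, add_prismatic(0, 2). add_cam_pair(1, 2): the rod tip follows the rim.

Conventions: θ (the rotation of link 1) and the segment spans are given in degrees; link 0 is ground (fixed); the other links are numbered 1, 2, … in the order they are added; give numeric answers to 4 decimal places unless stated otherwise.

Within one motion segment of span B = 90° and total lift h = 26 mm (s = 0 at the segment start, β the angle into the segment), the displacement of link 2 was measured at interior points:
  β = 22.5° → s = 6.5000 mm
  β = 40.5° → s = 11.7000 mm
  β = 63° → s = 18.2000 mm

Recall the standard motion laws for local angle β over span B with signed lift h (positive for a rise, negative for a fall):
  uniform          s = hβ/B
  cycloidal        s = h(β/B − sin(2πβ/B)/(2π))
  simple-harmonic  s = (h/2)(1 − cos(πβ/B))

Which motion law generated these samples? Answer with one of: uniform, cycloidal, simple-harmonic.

candidates at β/B = r: uniform s = h·r (linear in β); cycloidal s = h·(r − sin(2πr)/(2π)); simple-harmonic s = (h/2)(1 − cos(πr))
β=22.5°: printed 6.5000 | uniform 6.5000, cycloidal 2.3620, simple-harmonic 3.8076
β=40.5°: printed 11.7000 | uniform 11.7000, cycloidal 10.4213, simple-harmonic 10.9664
β=63°: printed 18.2000 | uniform 18.2000, cycloidal 22.1355, simple-harmonic 20.6412
only one law matches every sample → uniform

uniform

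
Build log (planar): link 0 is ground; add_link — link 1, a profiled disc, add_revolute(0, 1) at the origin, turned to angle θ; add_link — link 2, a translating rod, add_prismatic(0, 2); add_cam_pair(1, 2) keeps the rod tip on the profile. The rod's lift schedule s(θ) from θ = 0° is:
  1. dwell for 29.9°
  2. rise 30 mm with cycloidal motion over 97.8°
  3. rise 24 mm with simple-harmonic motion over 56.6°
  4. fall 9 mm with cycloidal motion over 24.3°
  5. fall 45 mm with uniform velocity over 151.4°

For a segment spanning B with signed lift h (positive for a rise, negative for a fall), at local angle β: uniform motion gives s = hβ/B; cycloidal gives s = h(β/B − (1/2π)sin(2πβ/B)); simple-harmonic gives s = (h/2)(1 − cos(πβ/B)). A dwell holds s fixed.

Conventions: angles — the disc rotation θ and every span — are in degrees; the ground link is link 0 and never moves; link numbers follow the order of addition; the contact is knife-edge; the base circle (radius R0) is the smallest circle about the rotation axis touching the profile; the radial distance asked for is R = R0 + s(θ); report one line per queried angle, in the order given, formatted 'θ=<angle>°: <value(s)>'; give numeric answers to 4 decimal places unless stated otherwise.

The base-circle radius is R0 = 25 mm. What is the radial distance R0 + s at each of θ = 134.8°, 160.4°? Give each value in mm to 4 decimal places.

seg 1 [0°–29.9°] dwell: s stays 0.0000
seg 2 [29.9°–127.7°] cycloidal, h=30: full span → s += 30 → s = 30.0000
seg 3 [127.7°–184.3°] simple-harmonic, h=24: θ=134.8° here. β=7.1, B=56.6. 24/2·(1 − cos(π·0.1254)) = 0.9198 → s = 30.9198
seg 3 [127.7°–184.3°] simple-harmonic, h=24: θ=160.4° here. β=32.7, B=56.6. 24/2·(1 − cos(π·0.5777)) = 14.9016 → s = 44.9016
θ=134.8°: R = R0 + s = 25 + 30.9198 = 55.9198
θ=160.4°: R = R0 + s = 25 + 44.9016 = 69.9016

θ=134.8°: 55.9198
θ=160.4°: 69.9016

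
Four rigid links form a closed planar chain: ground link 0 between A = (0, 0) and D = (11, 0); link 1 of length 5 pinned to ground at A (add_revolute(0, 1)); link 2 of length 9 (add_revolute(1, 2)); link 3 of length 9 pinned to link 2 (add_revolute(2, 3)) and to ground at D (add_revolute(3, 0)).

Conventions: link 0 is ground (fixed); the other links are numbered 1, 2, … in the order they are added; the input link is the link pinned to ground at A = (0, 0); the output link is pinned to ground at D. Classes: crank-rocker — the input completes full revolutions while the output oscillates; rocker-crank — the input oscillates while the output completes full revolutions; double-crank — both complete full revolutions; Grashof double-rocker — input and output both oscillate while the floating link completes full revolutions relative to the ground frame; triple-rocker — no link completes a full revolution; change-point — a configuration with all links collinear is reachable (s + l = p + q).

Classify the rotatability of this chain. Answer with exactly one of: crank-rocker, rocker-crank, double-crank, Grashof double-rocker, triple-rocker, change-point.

lengths: ground=11, input=5, coupler=9, output=9
sorted: s=5 (shortest), l=11 (longest), p+q=18
s + l = 16 vs p + q = 18
s + l < p + q (Grashof) with shortest = input link → crank-rocker

crank-rocker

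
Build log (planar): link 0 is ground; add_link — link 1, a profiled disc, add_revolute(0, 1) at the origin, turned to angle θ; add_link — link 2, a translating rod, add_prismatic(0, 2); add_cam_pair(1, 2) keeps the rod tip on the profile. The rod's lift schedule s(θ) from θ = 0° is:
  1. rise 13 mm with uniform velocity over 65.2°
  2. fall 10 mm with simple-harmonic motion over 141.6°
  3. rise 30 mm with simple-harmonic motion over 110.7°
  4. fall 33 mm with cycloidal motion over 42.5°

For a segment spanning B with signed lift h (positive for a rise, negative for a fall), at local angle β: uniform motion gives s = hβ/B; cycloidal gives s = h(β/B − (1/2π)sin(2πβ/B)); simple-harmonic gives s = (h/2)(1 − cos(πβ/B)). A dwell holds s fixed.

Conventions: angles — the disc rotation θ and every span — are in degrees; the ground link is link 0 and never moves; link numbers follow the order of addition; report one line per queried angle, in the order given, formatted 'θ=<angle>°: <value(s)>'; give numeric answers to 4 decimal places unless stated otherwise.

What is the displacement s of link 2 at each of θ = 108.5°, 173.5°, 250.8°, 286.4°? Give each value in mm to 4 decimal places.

seg 1 [0°–65.2°] uniform, h=13: full span → s += 13 → s = 13.0000
seg 2 [65.2°–206.8°] simple-harmonic, h=-10: θ=108.5° here. β=43.3, B=141.6. -10/2·(1 − cos(π·0.3058)) = -2.1351 → s = 10.8649
seg 2 [65.2°–206.8°] simple-harmonic, h=-10: θ=173.5° here. β=108.3, B=141.6. -10/2·(1 − cos(π·0.7648)) = -8.6964 → s = 4.3036
seg 2 [65.2°–206.8°] simple-harmonic, h=-10: full span → s += -10 → s = 3.0000
seg 3 [206.8°–317.5°] simple-harmonic, h=30: θ=250.8° here. β=44, B=110.7. 30/2·(1 − cos(π·0.3975)) = 10.2515 → s = 13.2515
seg 3 [206.8°–317.5°] simple-harmonic, h=30: θ=286.4° here. β=79.6, B=110.7. 30/2·(1 − cos(π·0.7191)) = 24.5272 → s = 27.5272

θ=108.5°: 10.8649
θ=173.5°: 4.3036
θ=250.8°: 13.2515
θ=286.4°: 27.5272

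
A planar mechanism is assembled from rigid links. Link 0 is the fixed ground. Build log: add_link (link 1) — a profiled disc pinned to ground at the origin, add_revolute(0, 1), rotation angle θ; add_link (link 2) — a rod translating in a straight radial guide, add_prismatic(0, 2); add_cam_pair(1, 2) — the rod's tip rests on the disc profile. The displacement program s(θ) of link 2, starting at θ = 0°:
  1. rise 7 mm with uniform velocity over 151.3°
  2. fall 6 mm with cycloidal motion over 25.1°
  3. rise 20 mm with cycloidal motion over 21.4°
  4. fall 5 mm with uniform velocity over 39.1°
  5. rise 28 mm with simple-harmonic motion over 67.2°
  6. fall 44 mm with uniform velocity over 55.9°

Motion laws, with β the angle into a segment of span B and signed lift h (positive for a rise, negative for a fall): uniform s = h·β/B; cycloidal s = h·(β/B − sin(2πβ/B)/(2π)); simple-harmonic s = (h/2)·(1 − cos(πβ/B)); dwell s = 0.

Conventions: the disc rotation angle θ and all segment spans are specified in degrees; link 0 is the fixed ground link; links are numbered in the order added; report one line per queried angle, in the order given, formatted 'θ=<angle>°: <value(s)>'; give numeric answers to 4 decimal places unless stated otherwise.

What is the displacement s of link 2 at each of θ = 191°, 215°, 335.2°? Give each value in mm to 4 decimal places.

seg 1 [0°–151.3°] uniform, h=7: full span → s += 7 → s = 7.0000
seg 2 [151.3°–176.4°] cycloidal, h=-6: full span → s += -6 → s = 1.0000
seg 3 [176.4°–197.8°] cycloidal, h=20: θ=191° here. β=14.6, B=21.4. 20·(0.6822 − sin(2π·0.6822)/(2π)) = 16.5438 → s = 17.5438
seg 3 [176.4°–197.8°] cycloidal, h=20: full span → s += 20 → s = 21.0000
seg 4 [197.8°–236.9°] uniform, h=-5: θ=215° here. β=17.2, B=39.1. -5·17.2/39.1 = -2.1995 → s = 18.8005
seg 4 [197.8°–236.9°] uniform, h=-5: full span → s += -5 → s = 16.0000
seg 5 [236.9°–304.1°] simple-harmonic, h=28: full span → s += 28 → s = 44.0000
seg 6 [304.1°–360°] uniform, h=-44: θ=335.2° here. β=31.1, B=55.9. -44·31.1/55.9 = -24.4794 → s = 19.5206

θ=191°: 17.5438
θ=215°: 18.8005
θ=335.2°: 19.5206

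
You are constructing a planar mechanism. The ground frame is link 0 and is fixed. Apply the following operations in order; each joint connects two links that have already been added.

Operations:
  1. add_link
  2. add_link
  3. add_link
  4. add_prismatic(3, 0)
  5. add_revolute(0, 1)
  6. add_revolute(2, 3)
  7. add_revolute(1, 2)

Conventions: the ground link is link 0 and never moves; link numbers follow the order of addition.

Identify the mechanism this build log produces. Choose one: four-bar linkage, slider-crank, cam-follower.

links: 4 (incl. ground); joints: 3 revolute, 1 prismatic, 0 higher (cam) pair, forming one closed loop
4 links, 3 revolutes + 1 prismatic in one loop → slider-crank

slider-crank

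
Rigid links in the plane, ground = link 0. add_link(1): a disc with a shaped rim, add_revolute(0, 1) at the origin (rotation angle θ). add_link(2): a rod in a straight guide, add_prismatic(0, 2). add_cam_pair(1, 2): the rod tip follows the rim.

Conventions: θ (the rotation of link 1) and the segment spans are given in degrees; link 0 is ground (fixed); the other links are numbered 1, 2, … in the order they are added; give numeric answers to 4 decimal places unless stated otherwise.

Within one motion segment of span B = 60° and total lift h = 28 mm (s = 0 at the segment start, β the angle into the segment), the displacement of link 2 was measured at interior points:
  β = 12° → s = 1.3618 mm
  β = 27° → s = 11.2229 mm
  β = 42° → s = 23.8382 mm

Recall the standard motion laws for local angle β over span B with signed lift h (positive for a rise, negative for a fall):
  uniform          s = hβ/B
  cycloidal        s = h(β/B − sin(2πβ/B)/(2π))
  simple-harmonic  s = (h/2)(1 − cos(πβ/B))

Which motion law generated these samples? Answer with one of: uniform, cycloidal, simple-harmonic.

candidates at β/B = r: uniform s = h·r (linear in β); cycloidal s = h·(r − sin(2πr)/(2π)); simple-harmonic s = (h/2)(1 − cos(πr))
β=12°: printed 1.3618 | uniform 5.6000, cycloidal 1.3618, simple-harmonic 2.6738
β=27°: printed 11.2229 | uniform 12.6000, cycloidal 11.2229, simple-harmonic 11.8099
β=42°: printed 23.8382 | uniform 19.6000, cycloidal 23.8382, simple-harmonic 22.2290
only one law matches every sample → cycloidal

cycloidal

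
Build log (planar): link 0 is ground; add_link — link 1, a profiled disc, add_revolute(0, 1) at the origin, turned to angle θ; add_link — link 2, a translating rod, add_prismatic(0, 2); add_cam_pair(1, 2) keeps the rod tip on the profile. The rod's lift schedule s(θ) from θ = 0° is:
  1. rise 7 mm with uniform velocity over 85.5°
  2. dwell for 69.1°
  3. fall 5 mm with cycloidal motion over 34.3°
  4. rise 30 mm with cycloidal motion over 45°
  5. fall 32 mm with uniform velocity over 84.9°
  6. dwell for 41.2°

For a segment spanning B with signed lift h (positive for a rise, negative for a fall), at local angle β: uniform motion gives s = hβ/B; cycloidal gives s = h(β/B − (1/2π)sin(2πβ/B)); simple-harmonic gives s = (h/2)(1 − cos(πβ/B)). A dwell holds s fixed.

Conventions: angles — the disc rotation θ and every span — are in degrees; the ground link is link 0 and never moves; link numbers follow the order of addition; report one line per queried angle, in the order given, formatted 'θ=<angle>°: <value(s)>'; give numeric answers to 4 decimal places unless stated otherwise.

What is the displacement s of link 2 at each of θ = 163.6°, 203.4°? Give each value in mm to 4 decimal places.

seg 1 [0°–85.5°] uniform, h=7: full span → s += 7 → s = 7.0000
seg 2 [85.5°–154.6°] dwell: s stays 7.0000
seg 3 [154.6°–188.9°] cycloidal, h=-5: θ=163.6° here. β=9, B=34.3. -5·(0.2624 − sin(2π·0.2624)/(2π)) = -0.5186 → s = 6.4814
seg 3 [154.6°–188.9°] cycloidal, h=-5: full span → s += -5 → s = 2.0000
seg 4 [188.9°–233.9°] cycloidal, h=30: θ=203.4° here. β=14.5, B=45. 30·(0.3222 − sin(2π·0.3222)/(2π)) = 5.3752 → s = 7.3752

θ=163.6°: 6.4814
θ=203.4°: 7.3752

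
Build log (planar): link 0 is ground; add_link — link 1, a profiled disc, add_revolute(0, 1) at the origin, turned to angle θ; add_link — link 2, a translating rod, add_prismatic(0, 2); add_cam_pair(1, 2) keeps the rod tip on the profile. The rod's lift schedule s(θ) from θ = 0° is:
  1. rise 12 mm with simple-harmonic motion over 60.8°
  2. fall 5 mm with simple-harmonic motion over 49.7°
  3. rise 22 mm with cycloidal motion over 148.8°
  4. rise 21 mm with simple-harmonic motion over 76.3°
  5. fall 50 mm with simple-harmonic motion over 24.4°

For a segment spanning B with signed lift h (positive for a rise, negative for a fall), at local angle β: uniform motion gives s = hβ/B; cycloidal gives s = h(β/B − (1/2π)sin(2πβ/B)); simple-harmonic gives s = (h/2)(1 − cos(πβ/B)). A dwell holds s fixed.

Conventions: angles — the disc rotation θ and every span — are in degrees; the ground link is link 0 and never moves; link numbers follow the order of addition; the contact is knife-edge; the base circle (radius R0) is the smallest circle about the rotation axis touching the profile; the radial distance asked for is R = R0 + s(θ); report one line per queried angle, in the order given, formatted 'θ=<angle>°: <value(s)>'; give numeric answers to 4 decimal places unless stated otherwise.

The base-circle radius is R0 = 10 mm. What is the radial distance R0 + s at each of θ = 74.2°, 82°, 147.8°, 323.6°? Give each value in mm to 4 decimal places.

seg 1 [0°–60.8°] simple-harmonic, h=12: full span → s += 12 → s = 12.0000
seg 2 [60.8°–110.5°] simple-harmonic, h=-5: θ=74.2° here. β=13.4, B=49.7. -5/2·(1 − cos(π·0.2696)) = -0.8445 → s = 11.1555
seg 2 [60.8°–110.5°] simple-harmonic, h=-5: θ=82° here. β=21.2, B=49.7. -5/2·(1 − cos(π·0.4266)) = -1.9283 → s = 10.0717
seg 2 [60.8°–110.5°] simple-harmonic, h=-5: full span → s += -5 → s = 7.0000
seg 3 [110.5°–259.3°] cycloidal, h=22: θ=147.8° here. β=37.3, B=148.8. 22·(0.2507 − sin(2π·0.2507)/(2π)) = 2.0134 → s = 9.0134
seg 3 [110.5°–259.3°] cycloidal, h=22: full span → s += 22 → s = 29.0000
seg 4 [259.3°–335.6°] simple-harmonic, h=21: θ=323.6° here. β=64.3, B=76.3. 21/2·(1 − cos(π·0.8427)) = 19.7442 → s = 48.7442
θ=74.2°: R = R0 + s = 10 + 11.1555 = 21.1555
θ=82°: R = R0 + s = 10 + 10.0717 = 20.0717
θ=147.8°: R = R0 + s = 10 + 9.0134 = 19.0134
θ=323.6°: R = R0 + s = 10 + 48.7442 = 58.7442

θ=74.2°: 21.1555
θ=82°: 20.0717
θ=147.8°: 19.0134
θ=323.6°: 58.7442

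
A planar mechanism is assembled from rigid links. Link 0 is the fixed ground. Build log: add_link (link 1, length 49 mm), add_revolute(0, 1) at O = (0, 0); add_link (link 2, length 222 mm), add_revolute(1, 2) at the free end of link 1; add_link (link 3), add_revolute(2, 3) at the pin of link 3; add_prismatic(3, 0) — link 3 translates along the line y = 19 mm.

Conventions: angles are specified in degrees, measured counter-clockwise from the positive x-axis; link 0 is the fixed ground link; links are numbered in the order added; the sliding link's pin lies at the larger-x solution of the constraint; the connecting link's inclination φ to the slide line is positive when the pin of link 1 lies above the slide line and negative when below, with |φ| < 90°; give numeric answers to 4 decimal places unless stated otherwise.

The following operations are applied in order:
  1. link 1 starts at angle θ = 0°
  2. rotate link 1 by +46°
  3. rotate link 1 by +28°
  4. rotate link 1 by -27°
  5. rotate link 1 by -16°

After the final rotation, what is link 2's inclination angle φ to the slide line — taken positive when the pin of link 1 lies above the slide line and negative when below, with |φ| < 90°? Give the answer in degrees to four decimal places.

geometry: r = 49 mm, L = 222 mm, e = 19 mm; θ starts at 0°
rotate link 1 by +46°: θ ← 0° +46° = 46°
rotate link 1 by +28°: θ ← 46° +28° = 74°
rotate link 1 by -27°: θ ← 74° -27° = 47°
rotate link 1 by -16°: θ ← 47° -16° = 31°
h = r sin θ − e = 25.236866 − 19 = 6.236866
sin φ = h / L = 6.236866 / 222 = 0.02809399
φ = arcsin(0.02809399) = 1.609879°

1.6099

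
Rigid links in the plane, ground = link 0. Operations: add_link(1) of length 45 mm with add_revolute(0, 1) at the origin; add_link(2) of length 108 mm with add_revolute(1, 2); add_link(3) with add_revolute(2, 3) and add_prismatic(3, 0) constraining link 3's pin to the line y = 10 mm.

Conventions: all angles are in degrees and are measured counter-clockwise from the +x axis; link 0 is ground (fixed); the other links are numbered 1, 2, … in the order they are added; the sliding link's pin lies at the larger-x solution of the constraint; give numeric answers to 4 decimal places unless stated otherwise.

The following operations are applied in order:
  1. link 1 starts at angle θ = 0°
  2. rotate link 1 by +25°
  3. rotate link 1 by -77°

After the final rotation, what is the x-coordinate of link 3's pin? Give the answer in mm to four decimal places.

geometry: r = 45 mm, L = 108 mm, e = 10 mm; θ starts at 0°
rotate link 1 by +25°: θ ← 0° +25° = 25°
rotate link 1 by -77°: θ ← 25° -77° = -52°
crank pin P = (r cos θ, r sin θ) = (27.704766, -35.460484)
h = r sin θ − e = -35.460484 − 10 = -45.460484
x = r cos θ + √(L² − h²) = 27.704766 + 97.966037 = 125.670803

125.6708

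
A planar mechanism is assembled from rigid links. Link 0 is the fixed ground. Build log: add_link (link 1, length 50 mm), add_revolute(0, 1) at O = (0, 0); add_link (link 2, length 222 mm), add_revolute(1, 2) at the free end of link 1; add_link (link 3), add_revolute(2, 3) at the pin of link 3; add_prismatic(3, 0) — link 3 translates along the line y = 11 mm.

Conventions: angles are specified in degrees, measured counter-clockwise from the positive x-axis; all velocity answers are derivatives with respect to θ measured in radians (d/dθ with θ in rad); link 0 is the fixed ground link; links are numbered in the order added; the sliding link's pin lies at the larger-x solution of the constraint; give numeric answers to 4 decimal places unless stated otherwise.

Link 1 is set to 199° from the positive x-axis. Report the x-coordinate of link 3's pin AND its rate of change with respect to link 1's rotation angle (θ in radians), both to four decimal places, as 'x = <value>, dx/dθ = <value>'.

geometry: r = 50 mm, L = 222 mm, e = 11 mm
crank pin P = (r cos θ, r sin θ) = (-47.275929, -16.278408)
h = r sin θ − e = -16.278408 − 11 = -27.278408
x = r cos θ + √(L² − h²) = -47.275929 + 220.317699 = 173.041770
dx/dθ = −r sin θ − h·r cos θ/√(L² − h²) (θ in radians; h = -27.278408) = 10.424988

x = 173.0418, dx/dθ = 10.4250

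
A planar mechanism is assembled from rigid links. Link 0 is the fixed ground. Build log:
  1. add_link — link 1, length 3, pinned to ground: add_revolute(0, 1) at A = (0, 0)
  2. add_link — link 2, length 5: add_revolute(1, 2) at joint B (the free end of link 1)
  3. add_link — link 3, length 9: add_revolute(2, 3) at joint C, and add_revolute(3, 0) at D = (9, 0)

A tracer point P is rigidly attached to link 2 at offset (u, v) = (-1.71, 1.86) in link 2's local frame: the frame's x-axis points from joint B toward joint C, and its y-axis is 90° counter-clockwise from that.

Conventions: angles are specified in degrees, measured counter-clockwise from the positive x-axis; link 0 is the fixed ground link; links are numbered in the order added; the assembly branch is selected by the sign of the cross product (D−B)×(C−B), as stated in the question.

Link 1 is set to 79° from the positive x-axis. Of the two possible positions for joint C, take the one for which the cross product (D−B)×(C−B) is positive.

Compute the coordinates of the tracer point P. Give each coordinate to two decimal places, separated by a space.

A=(0,0), D=(9.00,0)
B = A + 3.00·(cos79°, sin79°) = (0.5724, 2.9449)
|BD| = 8.9273
circle(B,5.00) ∩ circle(D,9.00): a=1.3272, h=4.8206
  candidates: C₊=(3.4155,7.0579) cross=43.035; C₋=(0.2351,-2.0437) cross=-43.035
  branch + wants cross > 0 → take C=(3.4155,7.0579) (cross=43.035)
ex = (C−B)/|BC| = (0.5686,0.8226); ey = (-0.8226,0.5686)
P = B + -1.71·ex + 1.86·ey = (-1.9300,2.5959)

-1.93 2.60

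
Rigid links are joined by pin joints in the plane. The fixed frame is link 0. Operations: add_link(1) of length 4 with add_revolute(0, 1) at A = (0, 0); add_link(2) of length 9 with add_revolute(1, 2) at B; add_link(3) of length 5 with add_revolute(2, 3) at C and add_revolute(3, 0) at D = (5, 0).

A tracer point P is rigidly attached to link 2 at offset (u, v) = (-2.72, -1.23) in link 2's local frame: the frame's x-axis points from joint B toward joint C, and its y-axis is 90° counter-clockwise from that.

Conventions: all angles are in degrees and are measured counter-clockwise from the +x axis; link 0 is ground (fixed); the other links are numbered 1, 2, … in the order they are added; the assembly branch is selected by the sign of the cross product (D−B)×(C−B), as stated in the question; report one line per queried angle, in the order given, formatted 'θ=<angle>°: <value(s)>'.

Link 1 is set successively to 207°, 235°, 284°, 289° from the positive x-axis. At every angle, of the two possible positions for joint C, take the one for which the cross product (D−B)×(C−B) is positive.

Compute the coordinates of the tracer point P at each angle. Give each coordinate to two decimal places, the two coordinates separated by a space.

A=(0,0), D=(5.00,0)
θ=207°: B = A + 4.00·(cos207°, sin207°) = (-3.5640, -1.8160)
θ=207°: |BD| = 8.7544
θ=207°: circle(B,9.00) ∩ circle(D,5.00): a=7.5756, h=4.8590
θ=207°:   candidates: C₊=(2.8389,4.5088) cross=42.538; C₋=(4.8547,-4.9979) cross=-42.538
θ=207°:   branch + wants cross > 0 → take C=(2.8389,4.5088) (cross=42.538)
θ=207°: ex = (C−B)/|BC| = (0.7114,0.7028); ey = (-0.7028,0.7114)
θ=207°: P = B + -2.72·ex + -1.23·ey = (-4.6347,-4.6025)
θ=235°: B = A + 4.00·(cos235°, sin235°) = (-2.2943, -3.2766)
θ=235°: |BD| = 7.9964
θ=235°: circle(B,9.00) ∩ circle(D,5.00): a=7.4998, h=4.9753
θ=235°:   candidates: C₊=(2.5083,4.3349) cross=39.784; C₋=(6.5856,-4.7419) cross=-39.784
θ=235°:   branch + wants cross > 0 → take C=(2.5083,4.3349) (cross=39.784)
θ=235°: ex = (C−B)/|BC| = (0.5336,0.8457); ey = (-0.8457,0.5336)
θ=235°: P = B + -2.72·ex + -1.23·ey = (-2.7055,-6.2333)
θ=284°: B = A + 4.00·(cos284°, sin284°) = (0.9677, -3.8812)
θ=284°: |BD| = 5.5967
θ=284°: circle(B,9.00) ∩ circle(D,5.00): a=7.8013, h=4.4877
θ=284°:   candidates: C₊=(3.4762,4.7622) cross=25.117; C₋=(9.7005,-1.7045) cross=-25.117
θ=284°:   branch + wants cross > 0 → take C=(3.4762,4.7622) (cross=25.117)
θ=284°: ex = (C−B)/|BC| = (0.2787,0.9604); ey = (-0.9604,0.2787)
θ=284°: P = B + -2.72·ex + -1.23·ey = (1.3908,-6.8362)
θ=289°: B = A + 4.00·(cos289°, sin289°) = (1.3023, -3.7821)
θ=289°: |BD| = 5.2894
θ=289°: circle(B,9.00) ∩ circle(D,5.00): a=7.9383, h=4.2406
θ=289°:   candidates: C₊=(3.8197,4.8587) cross=22.430; C₋=(9.8841,-1.0705) cross=-22.430
θ=289°:   branch + wants cross > 0 → take C=(3.8197,4.8587) (cross=22.430)
θ=289°: ex = (C−B)/|BC| = (0.2797,0.9601); ey = (-0.9601,0.2797)
θ=289°: P = B + -2.72·ex + -1.23·ey = (1.7224,-6.7375)

θ=207°: -4.63 -4.60
θ=235°: -2.71 -6.23
θ=284°: 1.39 -6.84
θ=289°: 1.72 -6.74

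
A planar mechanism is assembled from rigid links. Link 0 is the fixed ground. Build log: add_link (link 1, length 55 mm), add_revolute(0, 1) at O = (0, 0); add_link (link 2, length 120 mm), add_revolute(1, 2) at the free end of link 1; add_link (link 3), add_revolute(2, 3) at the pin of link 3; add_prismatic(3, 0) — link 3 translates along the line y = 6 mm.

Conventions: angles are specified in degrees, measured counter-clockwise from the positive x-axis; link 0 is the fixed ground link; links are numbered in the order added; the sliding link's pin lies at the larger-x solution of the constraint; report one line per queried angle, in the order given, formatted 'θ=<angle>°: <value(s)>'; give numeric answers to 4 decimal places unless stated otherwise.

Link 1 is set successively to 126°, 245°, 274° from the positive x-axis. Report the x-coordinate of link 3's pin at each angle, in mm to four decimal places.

geometry: r = 55 mm, L = 120 mm, e = 6 mm
θ=126°: crank pin P = (r cos θ, r sin θ) = (-32.328189, 44.495935)
θ=126°: h = r sin θ − e = 44.495935 − 6 = 38.495935
θ=126°: x = r cos θ + √(L² − h²) = -32.328189 + 113.657657 = 81.329468
θ=245°: crank pin P = (r cos θ, r sin θ) = (-23.244004, -49.846928)
θ=245°: h = r sin θ − e = -49.846928 − 6 = -55.846928
θ=245°: x = r cos θ + √(L² − h²) = -23.244004 + 106.212620 = 82.968615
θ=274°: crank pin P = (r cos θ, r sin θ) = (3.836606, -54.866023)
θ=274°: h = r sin θ − e = -54.866023 − 6 = -60.866023
θ=274°: x = r cos θ + √(L² − h²) = 3.836606 + 103.418215 = 107.254821

θ=126°: 81.3295
θ=245°: 82.9686
θ=274°: 107.2548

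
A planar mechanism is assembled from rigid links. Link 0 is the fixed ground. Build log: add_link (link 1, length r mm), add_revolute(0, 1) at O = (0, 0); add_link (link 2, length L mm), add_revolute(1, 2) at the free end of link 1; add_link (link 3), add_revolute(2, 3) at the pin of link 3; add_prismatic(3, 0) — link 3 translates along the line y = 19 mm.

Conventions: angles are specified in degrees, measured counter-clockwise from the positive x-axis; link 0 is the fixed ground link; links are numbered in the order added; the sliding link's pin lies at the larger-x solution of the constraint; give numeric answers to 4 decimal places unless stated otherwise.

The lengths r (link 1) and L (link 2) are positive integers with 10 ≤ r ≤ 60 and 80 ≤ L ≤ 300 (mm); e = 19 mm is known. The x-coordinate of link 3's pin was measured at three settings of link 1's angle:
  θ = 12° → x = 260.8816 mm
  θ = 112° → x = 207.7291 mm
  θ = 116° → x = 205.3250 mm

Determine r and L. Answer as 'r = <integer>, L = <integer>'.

constraint per measurement: (x − r cos θ)² + (r sin θ − e)² = L²
subtracting the θ₁ and θ₂ equations cancels the r² and L² terms:
r = (x₁² − x₂²) / (2[(x₁cos θ₁ + e sin θ₁) − (x₂cos θ₂ + e sin θ₂)]) = 39.0000 → r = 39
L² = (x₁ − r cos θ₁)² + (r sin θ₁ − e)² = 49728.9886 → L = 223.0000 → L = 223
check at θ₃=116°: x = 205.3250 (printed 205.3250) ✓

r = 39, L = 223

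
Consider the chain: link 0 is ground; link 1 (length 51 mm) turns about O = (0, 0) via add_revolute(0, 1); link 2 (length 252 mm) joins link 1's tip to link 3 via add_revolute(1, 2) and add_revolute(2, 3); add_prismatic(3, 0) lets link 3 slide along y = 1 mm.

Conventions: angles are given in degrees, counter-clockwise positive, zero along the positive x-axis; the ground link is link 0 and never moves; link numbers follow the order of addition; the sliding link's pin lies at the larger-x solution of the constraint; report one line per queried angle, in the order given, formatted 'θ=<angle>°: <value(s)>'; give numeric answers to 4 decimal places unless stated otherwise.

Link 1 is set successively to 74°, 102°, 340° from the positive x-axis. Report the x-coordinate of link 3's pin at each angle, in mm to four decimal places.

geometry: r = 51 mm, L = 252 mm, e = 1 mm
θ=74°: crank pin P = (r cos θ, r sin θ) = (14.057505, 49.024346)
θ=74°: h = r sin θ − e = 49.024346 − 1 = 48.024346
θ=74°: x = r cos θ + √(L² − h²) = 14.057505 + 247.381612 = 261.439118
θ=102°: crank pin P = (r cos θ, r sin θ) = (-10.603496, 49.885528)
θ=102°: h = r sin θ − e = 49.885528 − 1 = 48.885528
θ=102°: x = r cos θ + √(L² − h²) = -10.603496 + 247.212874 = 236.609378
θ=340°: crank pin P = (r cos θ, r sin θ) = (47.924324, -17.443027)
θ=340°: h = r sin θ − e = -17.443027 − 1 = -18.443027
θ=340°: x = r cos θ + √(L² − h²) = 47.924324 + 251.324202 = 299.248526

θ=74°: 261.4391
θ=102°: 236.6094
θ=340°: 299.2485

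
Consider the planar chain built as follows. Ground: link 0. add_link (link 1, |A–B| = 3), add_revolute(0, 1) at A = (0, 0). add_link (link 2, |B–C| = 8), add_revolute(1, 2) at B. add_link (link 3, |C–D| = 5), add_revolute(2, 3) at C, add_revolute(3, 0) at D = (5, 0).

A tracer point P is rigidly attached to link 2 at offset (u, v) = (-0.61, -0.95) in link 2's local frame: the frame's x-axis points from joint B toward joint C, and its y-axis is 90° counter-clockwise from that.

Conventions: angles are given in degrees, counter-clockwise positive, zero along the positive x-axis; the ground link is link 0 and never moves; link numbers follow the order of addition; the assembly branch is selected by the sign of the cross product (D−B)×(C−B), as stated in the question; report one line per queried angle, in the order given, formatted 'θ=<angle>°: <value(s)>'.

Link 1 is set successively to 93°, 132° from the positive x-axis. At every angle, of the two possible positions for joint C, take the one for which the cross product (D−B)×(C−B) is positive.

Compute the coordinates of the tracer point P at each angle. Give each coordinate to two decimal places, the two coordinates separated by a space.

A=(0,0), D=(5.00,0)
θ=93°: B = A + 3.00·(cos93°, sin93°) = (-0.1570, 2.9959)
θ=93°: |BD| = 5.9641
θ=93°: circle(B,8.00) ∩ circle(D,5.00): a=6.2516, h=4.9917
θ=93°:   candidates: C₊=(7.7561,4.1718) cross=29.771; C₋=(2.7412,-4.4607) cross=-29.771
θ=93°:   branch + wants cross > 0 → take C=(7.7561,4.1718) (cross=29.771)
θ=93°: ex = (C−B)/|BC| = (0.9891,0.1470); ey = (-0.1470,0.9891)
θ=93°: P = B + -0.61·ex + -0.95·ey = (-0.6207,1.9665)
θ=132°: B = A + 3.00·(cos132°, sin132°) = (-2.0074, 2.2294)
θ=132°: |BD| = 7.3535
θ=132°: circle(B,8.00) ∩ circle(D,5.00): a=6.3285, h=4.8938
θ=132°:   candidates: C₊=(5.5070,4.9742) cross=35.987; C₋=(2.5396,-4.3527) cross=-35.987
θ=132°:   branch + wants cross > 0 → take C=(5.5070,4.9742) (cross=35.987)
θ=132°: ex = (C−B)/|BC| = (0.9393,0.3431); ey = (-0.3431,0.9393)
θ=132°: P = B + -0.61·ex + -0.95·ey = (-2.2544,1.1278)

θ=93°: -0.62 1.97
θ=132°: -2.25 1.13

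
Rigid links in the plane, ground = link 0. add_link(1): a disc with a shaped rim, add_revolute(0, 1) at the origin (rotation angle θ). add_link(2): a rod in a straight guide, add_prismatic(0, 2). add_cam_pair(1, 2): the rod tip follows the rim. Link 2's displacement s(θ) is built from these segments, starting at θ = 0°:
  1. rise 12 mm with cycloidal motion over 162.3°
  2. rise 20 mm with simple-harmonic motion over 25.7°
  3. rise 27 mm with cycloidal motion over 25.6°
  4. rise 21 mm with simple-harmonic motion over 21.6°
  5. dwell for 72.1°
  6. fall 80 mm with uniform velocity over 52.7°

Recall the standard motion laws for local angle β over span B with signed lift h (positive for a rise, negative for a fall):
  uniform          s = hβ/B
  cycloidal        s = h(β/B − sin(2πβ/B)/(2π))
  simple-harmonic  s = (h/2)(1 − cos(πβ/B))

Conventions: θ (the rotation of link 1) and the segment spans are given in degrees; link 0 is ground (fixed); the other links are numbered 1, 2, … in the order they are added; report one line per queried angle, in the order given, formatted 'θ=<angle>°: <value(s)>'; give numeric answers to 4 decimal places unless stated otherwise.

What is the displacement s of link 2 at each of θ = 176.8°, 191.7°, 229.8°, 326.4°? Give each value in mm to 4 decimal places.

segment 1 (0° to 162.3°, cycloidal, h = 12) is passed completely: s = 0.0000 + (12) = 12.0000
θ = 176.8° falls in segment 2 (162.3° to 188°, simple-harmonic, h = 20): β = 176.8 − 162.3 = 14.5°, B = 25.7°; Δs = 20/2·(1 − cos(π·0.5642)) = 12.0033; s = 12.0000 + 12.0033 = 24.0033
segment 2 (162.3° to 188°, simple-harmonic, h = 20) is passed completely: s = 12.0000 + (20) = 32.0000
θ = 191.7° falls in segment 3 (188° to 213.6°, cycloidal, h = 27): β = 191.7 − 188 = 3.7°, B = 25.6°; Δs = 27·(0.1445 − sin(2π·0.1445)/(2π)) = 0.5147; s = 32.0000 + 0.5147 = 32.5147
segment 3 (188° to 213.6°, cycloidal, h = 27) is passed completely: s = 32.0000 + (27) = 59.0000
θ = 229.8° falls in segment 4 (213.6° to 235.2°, simple-harmonic, h = 21): β = 229.8 − 213.6 = 16.2°, B = 21.6°; Δs = 21/2·(1 − cos(π·0.7500)) = 17.9246; s = 59.0000 + 17.9246 = 76.9246
segment 4 (213.6° to 235.2°, simple-harmonic, h = 21) is passed completely: s = 59.0000 + (21) = 80.0000
segment 5 (235.2° to 307.3°, dwell): s unchanged at 80.0000
θ = 326.4° falls in segment 6 (307.3° to 360°, uniform, h = -80): β = 326.4 − 307.3 = 19.1°, B = 52.7°; Δs = -80·19.1/52.7 = -28.9943; s = 80.0000 − 28.9943 = 51.0057

θ=176.8°: 24.0033
θ=191.7°: 32.5147
θ=229.8°: 76.9246
θ=326.4°: 51.0057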